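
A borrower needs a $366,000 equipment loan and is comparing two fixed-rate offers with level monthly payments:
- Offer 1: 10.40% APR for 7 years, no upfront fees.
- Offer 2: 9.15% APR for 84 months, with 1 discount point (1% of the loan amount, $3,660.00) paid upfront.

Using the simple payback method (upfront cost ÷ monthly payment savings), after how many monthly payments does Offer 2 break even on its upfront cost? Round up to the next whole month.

Offer 1: monthly rate = 10.4%/12 = 0.0086667; payment = 366,000 × 0.0086667 / (1 − (1+0.0086667)^−84) = $6,151.95.
Offer 2: monthly rate = 9.15%/12 = 0.0076250; payment = 366,000 × 0.0076250 / (1 − (1+0.0076250)^−84) = $5,916.50.
Monthly savings = $6,151.95 − $5,916.50 = $235.45.
Break-even = $3,660.00 / $235.45 = 15.54 → 16 months.

16 months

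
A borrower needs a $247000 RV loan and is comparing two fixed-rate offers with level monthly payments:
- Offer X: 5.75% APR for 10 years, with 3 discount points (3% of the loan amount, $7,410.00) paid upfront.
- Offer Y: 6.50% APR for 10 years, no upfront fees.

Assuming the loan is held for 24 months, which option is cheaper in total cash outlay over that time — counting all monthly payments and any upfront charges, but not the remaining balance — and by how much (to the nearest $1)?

Offer X: monthly rate = 5.75%/12 = 0.0047917; payment = 247,000 × 0.0047917 / (1 − (1+0.0047917)^−120) = $2,711.30.
Offer Y: at 6.50% the monthly rate is 0.0054167, so the payment is 247,000 × 0.0054167 / (1 − 1.0054167^−120) = $2,804.64.
Over 24 months: Offer X costs 24 × $2,711.30 + $7,410.00 = $72,481.20; Offer Y costs 24 × $2,804.64 = $67,311.36.
Offer Y is cheaper by $72,481.20 − $67,311.36 = $5,169.84.

Offer Y by $5,170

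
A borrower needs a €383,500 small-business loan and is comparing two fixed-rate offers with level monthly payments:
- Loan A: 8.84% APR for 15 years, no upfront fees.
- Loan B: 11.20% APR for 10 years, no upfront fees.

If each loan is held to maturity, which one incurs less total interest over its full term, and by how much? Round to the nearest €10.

Loan A: monthly rate = 8.84%/12 = 0.0073667; payment = 383,500 × 0.0073667 / (1 − (1+0.0073667)^−180) = €3,853.30.
Total interest on Loan A = 180 × €3,853.30 − €383,500 = €310,094.00.
Loan B: at 11.20% the monthly rate is 0.0093333, so the payment is 383,500 × 0.0093333 / (1 − 1.0093333^−120) = €5,326.22.
Total interest on Loan B = 120 × €5,326.22 − €383,500 = €255,646.40.
Loan B is lower by €54,447.60.

Loan B by €54,450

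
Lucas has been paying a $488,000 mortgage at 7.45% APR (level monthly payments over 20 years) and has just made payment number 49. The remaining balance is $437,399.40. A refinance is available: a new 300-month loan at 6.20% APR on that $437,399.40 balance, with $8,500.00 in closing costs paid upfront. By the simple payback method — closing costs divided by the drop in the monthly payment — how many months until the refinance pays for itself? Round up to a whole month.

Current payment = 488,000 × 7.45%/12 / (1 − (1+0.0062083)^−240) = $3,916.39.
Refinanced payment = 437,399.40 × 0.0051667 / (1 − (1+0.0051667)^−300) = $2,871.89.
Monthly savings = $3,916.39 − $2,871.89 = $1,044.50.
Break-even = $8,500.00 / $1,044.50 = 8.14 → 9 months.

9 months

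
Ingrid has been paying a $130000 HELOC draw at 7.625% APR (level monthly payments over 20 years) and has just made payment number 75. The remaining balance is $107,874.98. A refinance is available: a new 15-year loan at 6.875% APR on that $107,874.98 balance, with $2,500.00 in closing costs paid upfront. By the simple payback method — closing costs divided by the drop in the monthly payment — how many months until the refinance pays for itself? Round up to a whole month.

Current payment = 130,000 × 7.625%/12 / (1 − (1+0.0063542)^−240) = $1,057.23.
Refinanced payment = 107,874.98 × 0.0057292 / (1 − (1+0.0057292)^−180) = $962.09.
Monthly savings = $1,057.23 − $962.09 = $95.14.
Break-even = $2,500.00 / $95.14 = 26.28 → 27 months.

27 months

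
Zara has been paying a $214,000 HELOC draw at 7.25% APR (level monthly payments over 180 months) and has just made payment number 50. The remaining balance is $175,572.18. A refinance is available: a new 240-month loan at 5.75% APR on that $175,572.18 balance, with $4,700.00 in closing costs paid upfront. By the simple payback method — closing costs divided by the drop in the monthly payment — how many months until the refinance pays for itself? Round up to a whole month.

Current payment = 214,000 × 7.25%/12 / (1 − (1+0.0060417)^−180) = $1,953.53.
Refinanced payment = 175,572.18 × 0.0047917 / (1 − (1+0.0047917)^−240) = $1,232.66.
Monthly savings = $1,953.53 − $1,232.66 = $720.87.
Break-even = $4,700.00 / $720.87 = 6.52 → 7 months.

7 months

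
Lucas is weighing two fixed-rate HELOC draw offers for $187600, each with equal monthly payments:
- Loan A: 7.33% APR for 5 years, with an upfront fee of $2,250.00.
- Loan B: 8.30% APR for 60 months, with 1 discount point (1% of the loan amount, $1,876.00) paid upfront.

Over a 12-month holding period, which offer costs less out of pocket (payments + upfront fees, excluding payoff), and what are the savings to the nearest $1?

Loan A: at 7.33% the monthly rate is 0.0061083, so the payment is 187,600 × 0.0061083 / (1 − 1.0061083^−60) = $3,743.98.
Loan B: monthly rate = 8.3%/12 = 0.0069167; payment = 187,600 × 0.0069167 / (1 − (1+0.0069167)^−60) = $3,830.84.
Over 12 months: Loan A costs 12 × $3,743.98 + $2,250.00 = $47,177.76; Loan B costs 12 × $3,830.84 + $1,876.00 = $47,846.08.
Loan A is cheaper by $47,846.08 − $47,177.76 = $668.32.

Loan A by $668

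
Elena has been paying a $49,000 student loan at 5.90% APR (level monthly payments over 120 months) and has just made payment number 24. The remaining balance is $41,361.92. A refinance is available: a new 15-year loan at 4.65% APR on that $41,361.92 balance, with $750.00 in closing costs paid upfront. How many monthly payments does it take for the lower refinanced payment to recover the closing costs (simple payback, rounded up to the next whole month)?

Current payment = 49,000 × 5.9%/12 / (1 − (1+0.0049167)^−120) = $541.54.
Refinanced payment = 41,361.92 × 0.0038750 / (1 − (1+0.0038750)^−180) = $319.60.
Monthly savings = $541.54 − $319.60 = $221.94.
Break-even = $750.00 / $221.94 = 3.38 → 4 months.

4 months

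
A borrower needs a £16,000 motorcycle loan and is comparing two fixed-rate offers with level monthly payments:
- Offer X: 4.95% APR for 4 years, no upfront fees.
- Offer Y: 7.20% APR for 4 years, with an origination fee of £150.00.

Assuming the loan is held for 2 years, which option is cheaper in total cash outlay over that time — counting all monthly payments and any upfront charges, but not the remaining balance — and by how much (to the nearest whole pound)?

Offer X by £546

Offer X: monthly rate = 4.95%/12 = 0.0041250; payment = 16,000 × 0.0041250 / (1 − (1+0.0041250)^−48) = £368.11.
Offer Y: monthly rate = 7.2%/12 = 0.0060000; payment = 16,000 × 0.0060000 / (1 − (1+0.0060000)^−48) = £384.63.
Over 24 months: Offer X costs 24 × £368.11 = £8,834.64; Offer Y costs 24 × £384.63 + £150.00 = £9,381.12.
Offer X is cheaper by £9,381.12 − £8,834.64 = £546.48.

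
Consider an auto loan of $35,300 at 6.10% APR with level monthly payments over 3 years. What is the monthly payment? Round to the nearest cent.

At 6.10% the monthly rate is 0.0050833, so the payment is 35,300 × 0.0050833 / (1 − 1.0050833^−36) = $1,075.49.

$1,075.49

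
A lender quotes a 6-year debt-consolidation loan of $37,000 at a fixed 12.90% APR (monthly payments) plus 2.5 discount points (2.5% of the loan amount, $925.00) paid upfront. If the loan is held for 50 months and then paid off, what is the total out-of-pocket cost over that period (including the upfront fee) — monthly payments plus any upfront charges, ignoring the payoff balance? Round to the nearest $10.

$37,960

At 12.90% the monthly rate is 0.0107500, so the payment is 37,000 × 0.0107500 / (1 − 1.0107500^−72) = $740.79.
Total outlay = 50 × $740.79 + $925.00 = $37,964.50.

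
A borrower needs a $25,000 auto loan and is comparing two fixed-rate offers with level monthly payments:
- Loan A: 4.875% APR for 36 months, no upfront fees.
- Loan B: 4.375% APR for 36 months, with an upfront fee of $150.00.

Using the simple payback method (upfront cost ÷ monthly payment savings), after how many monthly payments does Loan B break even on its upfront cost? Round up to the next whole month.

Loan A: at 4.875% the monthly rate is 0.0040625, so the payment is 25,000 × 0.0040625 / (1 − 1.0040625^−36) = $747.87.
Loan B: monthly rate = 4.375%/12 = 0.0036458; payment = 25,000 × 0.0036458 / (1 − (1+0.0036458)^−36) = $742.28.
Monthly savings = $747.87 − $742.28 = $5.59.
Break-even = $150.00 / $5.59 = 26.83 → 27 months.

27 months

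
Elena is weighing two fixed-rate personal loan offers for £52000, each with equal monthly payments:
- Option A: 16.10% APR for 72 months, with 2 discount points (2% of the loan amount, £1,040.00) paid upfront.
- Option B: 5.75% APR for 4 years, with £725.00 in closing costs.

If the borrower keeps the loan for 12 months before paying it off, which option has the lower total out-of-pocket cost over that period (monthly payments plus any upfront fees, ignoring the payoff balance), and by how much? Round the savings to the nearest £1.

Option A: at 16.10% the monthly rate is 0.0134167, so the payment is 52,000 × 0.0134167 / (1 − 1.0134167^−72) = £1,130.84.
Option B: monthly rate = 5.75%/12 = 0.0047917; payment = 52,000 × 0.0047917 / (1 − (1+0.0047917)^−48) = £1,215.27.
Over 12 months: Option A costs 12 × £1,130.84 + £1,040.00 = £14,610.08; Option B costs 12 × £1,215.27 + £725.00 = £15,308.24.
Option A is cheaper by £15,308.24 − £14,610.08 = £698.16.

Option A by £698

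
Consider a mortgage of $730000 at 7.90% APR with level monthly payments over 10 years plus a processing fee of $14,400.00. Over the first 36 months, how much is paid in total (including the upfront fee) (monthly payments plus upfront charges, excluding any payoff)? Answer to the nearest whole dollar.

At 7.90% the monthly rate is 0.0065833, so the payment is 730,000 × 0.0065833 / (1 − 1.0065833^−120) = $8,818.39.
Total outlay = 36 × $8,818.39 + $14,400.00 = $331,862.04.

$331,862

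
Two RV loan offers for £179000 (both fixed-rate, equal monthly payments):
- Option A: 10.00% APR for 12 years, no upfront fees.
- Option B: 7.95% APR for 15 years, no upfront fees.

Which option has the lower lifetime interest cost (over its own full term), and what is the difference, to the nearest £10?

Option A: at 10.00% the monthly rate is 0.0083333, so the payment is 179,000 × 0.0083333 / (1 − 1.0083333^−144) = £2,139.19.
Total interest on Option A = 144 × £2,139.19 − £179,000 = £129,043.36.
Option B: at 7.95% the monthly rate is 0.0066250, so the payment is 179,000 × 0.0066250 / (1 − 1.0066250^−180) = £1,705.45.
Total interest on Option B = 180 × £1,705.45 − £179,000 = £127,981.00.
Option B is lower by £1,062.36.

Option B by £1,060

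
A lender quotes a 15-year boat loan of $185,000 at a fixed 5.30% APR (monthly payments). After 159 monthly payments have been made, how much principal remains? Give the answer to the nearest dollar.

$29,861

With monthly rate i = 5.3%/12 = 0.0044167, the balance after k of n payments is P · [(1+i)^n − (1+i)^k] / [(1+i)^n − 1].
(1+0.0044167)^180 = 2.21056807 and (1+0.0044167)^159 = 2.01517038, so the balance is 185,000 × (2.21056807 − 2.01517038) / (2.21056807 − 1) = $29,860.83.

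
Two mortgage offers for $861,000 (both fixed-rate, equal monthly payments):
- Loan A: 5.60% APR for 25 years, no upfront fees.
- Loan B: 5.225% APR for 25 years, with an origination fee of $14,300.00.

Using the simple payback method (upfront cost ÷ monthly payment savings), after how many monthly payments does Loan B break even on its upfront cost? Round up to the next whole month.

Loan A: at 5.60% the monthly rate is 0.0046667, so the payment is 861,000 × 0.0046667 / (1 − 1.0046667^−300) = $5,338.83.
Loan B: at 5.225% the monthly rate is 0.0043542, so the payment is 861,000 × 0.0043542 / (1 − 1.0043542^−300) = $5,146.83.
Monthly savings = $5,338.83 − $5,146.83 = $192.00.
Break-even = $14,300.00 / $192.00 = 74.48 → 75 months.

75 months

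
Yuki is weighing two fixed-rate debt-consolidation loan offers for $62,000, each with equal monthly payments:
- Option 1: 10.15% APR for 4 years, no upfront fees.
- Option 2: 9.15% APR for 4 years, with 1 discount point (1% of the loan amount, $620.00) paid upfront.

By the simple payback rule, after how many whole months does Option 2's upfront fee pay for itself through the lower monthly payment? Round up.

Option 1: monthly rate = 10.15%/12 = 0.0084583; payment = 62,000 × 0.0084583 / (1 − (1+0.0084583)^−48) = $1,576.95.
Option 2: at 9.15% the monthly rate is 0.0076250, so the payment is 62,000 × 0.0076250 / (1 − 1.0076250^−48) = $1,547.29.
Monthly savings = $1,576.95 − $1,547.29 = $29.66.
Break-even = $620.00 / $29.66 = 20.90 → 21 months.

21 months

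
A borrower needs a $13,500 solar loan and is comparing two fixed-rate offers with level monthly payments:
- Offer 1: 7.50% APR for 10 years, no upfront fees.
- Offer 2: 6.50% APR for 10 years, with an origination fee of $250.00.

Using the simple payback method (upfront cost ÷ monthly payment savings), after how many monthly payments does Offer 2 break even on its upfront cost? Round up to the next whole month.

Offer 1: monthly rate = 7.5%/12 = 0.0062500; payment = 13,500 × 0.0062500 / (1 − (1+0.0062500)^−120) = $160.25.
Offer 2: monthly rate = 6.5%/12 = 0.0054167; payment = 13,500 × 0.0054167 / (1 − (1+0.0054167)^−120) = $153.29.
Monthly savings = $160.25 − $153.29 = $6.96.
Break-even = $250.00 / $6.96 = 35.92 → 36 months.

36 months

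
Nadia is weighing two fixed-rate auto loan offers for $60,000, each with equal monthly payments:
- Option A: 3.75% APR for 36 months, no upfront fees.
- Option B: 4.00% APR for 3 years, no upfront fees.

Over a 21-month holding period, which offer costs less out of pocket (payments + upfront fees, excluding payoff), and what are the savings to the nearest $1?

Option A by $140

Option A: monthly rate = 3.75%/12 = 0.0031250; payment = 60,000 × 0.0031250 / (1 − (1+0.0031250)^−36) = $1,764.77.
Option B: at 4.00% the monthly rate is 0.0033333, so the payment is 60,000 × 0.0033333 / (1 − 1.0033333^−36) = $1,771.44.
Over 21 months: Option A costs 21 × $1,764.77 = $37,060.17; Option B costs 21 × $1,771.44 = $37,200.24.
Option A is cheaper by $37,200.24 − $37,060.17 = $140.07.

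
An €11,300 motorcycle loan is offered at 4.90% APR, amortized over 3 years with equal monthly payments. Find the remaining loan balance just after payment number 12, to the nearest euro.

€7,716

With monthly rate i = 4.9%/12 = 0.0040833, the balance after k of n payments is P · [(1+i)^n − (1+i)^k] / [(1+i)^n − 1].
(1+0.0040833)^36 = 1.15800731 and (1+0.0040833)^12 = 1.05011558, so the balance is 11,300 × (1.15800731 − 1.05011558) / (1.15800731 − 1) = €7,715.95.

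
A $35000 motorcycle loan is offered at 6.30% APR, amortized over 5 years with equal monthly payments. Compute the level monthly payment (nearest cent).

$681.54

At 6.30% the monthly rate is 0.0052500, so the payment is 35,000 × 0.0052500 / (1 − 1.0052500^−60) = $681.54.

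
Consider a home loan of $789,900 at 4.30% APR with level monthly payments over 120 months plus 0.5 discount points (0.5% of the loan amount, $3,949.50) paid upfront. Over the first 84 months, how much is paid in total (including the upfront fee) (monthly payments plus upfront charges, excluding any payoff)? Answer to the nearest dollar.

At 4.30% the monthly rate is 0.0035833, so the payment is 789,900 × 0.0035833 / (1 − 1.0035833^−120) = $8,110.46.
Total outlay = 84 × $8,110.46 + $3,949.50 = $685,228.14.

$685,228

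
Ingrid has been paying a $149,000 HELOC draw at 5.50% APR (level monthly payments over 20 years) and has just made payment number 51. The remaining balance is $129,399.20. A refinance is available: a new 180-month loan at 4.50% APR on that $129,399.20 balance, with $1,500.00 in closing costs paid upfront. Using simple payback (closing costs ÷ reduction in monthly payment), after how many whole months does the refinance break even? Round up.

Current payment = 149,000 × 5.5%/12 / (1 − (1+0.0045833)^−240) = $1,024.95.
Refinanced payment = 129,399.20 × 0.0037500 / (1 − (1+0.0037500)^−180) = $989.90.
Monthly savings = $1,024.95 − $989.90 = $35.05.
Break-even = $1,500.00 / $35.05 = 42.80 → 43 months.

43 months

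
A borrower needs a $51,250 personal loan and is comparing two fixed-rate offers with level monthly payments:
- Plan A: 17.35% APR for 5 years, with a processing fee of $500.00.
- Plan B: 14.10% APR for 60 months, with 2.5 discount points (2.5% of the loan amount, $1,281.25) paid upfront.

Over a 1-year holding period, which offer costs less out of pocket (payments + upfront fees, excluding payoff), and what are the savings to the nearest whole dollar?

Plan B by $277

Plan A: monthly rate = 17.35%/12 = 0.0144583; payment = 51,250 × 0.0144583 / (1 − (1+0.0144583)^−60) = $1,283.36.
Plan B: monthly rate = 14.1%/12 = 0.0117500; payment = 51,250 × 0.0117500 / (1 − (1+0.0117500)^−60) = $1,195.16.
Over 12 months: Plan A costs 12 × $1,283.36 + $500.00 = $15,900.32; Plan B costs 12 × $1,195.16 + $1,281.25 = $15,623.17.
Plan B is cheaper by $15,900.32 − $15,623.17 = $277.15.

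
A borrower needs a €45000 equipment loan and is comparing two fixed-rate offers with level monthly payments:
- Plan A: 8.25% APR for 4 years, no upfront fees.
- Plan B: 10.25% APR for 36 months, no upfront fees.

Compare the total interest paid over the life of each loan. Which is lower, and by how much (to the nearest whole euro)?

Plan B by €523

Plan A: monthly rate = 8.25%/12 = 0.0068750; payment = 45,000 × 0.0068750 / (1 − (1+0.0068750)^−48) = €1,103.87.
Total interest on Plan A = 48 × €1,103.87 − €45,000 = €7,985.76.
Plan B: at 10.25% the monthly rate is 0.0085417, so the payment is 45,000 × 0.0085417 / (1 − 1.0085417^−36) = €1,457.31.
Total interest on Plan B = 36 × €1,457.31 − €45,000 = €7,463.16.
Plan B is lower by €522.60.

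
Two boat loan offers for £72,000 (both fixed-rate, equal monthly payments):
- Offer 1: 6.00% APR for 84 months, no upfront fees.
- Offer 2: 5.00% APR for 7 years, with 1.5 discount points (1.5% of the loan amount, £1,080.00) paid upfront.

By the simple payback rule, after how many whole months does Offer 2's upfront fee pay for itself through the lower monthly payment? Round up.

Offer 1: monthly rate = 6%/12 = 0.0050000; payment = 72,000 × 0.0050000 / (1 − (1+0.0050000)^−84) = £1,051.82.
Offer 2: at 5.00% the monthly rate is 0.0041667, so the payment is 72,000 × 0.0041667 / (1 − 1.0041667^−84) = £1,017.64.
Monthly savings = £1,051.82 − £1,017.64 = £34.18.
Break-even = £1,080.00 / £34.18 = 31.60 → 32 months.

32 months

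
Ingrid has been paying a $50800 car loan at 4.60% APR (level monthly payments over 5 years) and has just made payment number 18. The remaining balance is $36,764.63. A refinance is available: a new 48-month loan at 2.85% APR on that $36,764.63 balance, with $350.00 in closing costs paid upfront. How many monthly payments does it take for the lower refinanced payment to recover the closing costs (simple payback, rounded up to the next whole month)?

3 months

Current payment = 50,800 × 4.6%/12 / (1 − (1+0.0038333)^−60) = $949.38.
Refinanced payment = 36,764.63 × 0.0023750 / (1 − (1+0.0023750)^−48) = $811.33.
Monthly savings = $949.38 − $811.33 = $138.05.
Break-even = $350.00 / $138.05 = 2.54 → 3 months.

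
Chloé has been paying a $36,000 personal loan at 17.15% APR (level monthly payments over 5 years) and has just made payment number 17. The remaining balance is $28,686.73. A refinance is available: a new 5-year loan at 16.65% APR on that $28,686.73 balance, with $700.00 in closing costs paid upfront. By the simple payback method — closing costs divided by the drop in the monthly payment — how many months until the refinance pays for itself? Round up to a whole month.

4 months

Current payment = 36,000 × 17.15%/12 / (1 − (1+0.0142917)^−60) = $897.60.
Refinanced payment = 28,686.73 × 0.0138750 / (1 − (1+0.0138750)^−60) = $707.55.
Monthly savings = $897.60 − $707.55 = $190.05.
Break-even = $700.00 / $190.05 = 3.68 → 4 months.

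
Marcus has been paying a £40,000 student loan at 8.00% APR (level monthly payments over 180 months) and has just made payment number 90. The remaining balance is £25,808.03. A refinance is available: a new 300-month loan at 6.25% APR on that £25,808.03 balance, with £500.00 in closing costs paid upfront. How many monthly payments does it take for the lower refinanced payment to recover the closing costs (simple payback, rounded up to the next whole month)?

3 months

Current payment = 40,000 × 8%/12 / (1 − (1+0.0066667)^−180) = £382.26.
Refinanced payment = 25,808.03 × 0.0052083 / (1 − (1+0.0052083)^−300) = £170.25.
Monthly savings = £382.26 − £170.25 = £212.01.
Break-even = £500.00 / £212.01 = 2.36 → 3 months.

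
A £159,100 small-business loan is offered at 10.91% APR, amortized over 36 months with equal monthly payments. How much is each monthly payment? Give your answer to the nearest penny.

At 10.91% the monthly rate is 0.0090917, so the payment is 159,100 × 0.0090917 / (1 − 1.0090917^−36) = £5,201.95.

£5,201.95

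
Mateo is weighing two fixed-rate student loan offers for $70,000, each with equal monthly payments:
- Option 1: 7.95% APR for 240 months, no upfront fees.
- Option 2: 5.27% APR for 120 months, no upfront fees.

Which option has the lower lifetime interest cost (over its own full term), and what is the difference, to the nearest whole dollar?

Option 1: at 7.95% the monthly rate is 0.0066250, so the payment is 70,000 × 0.0066250 / (1 − 1.0066250^−240) = $583.33.
Total interest on Option 1 = 240 × $583.33 − $70,000 = $69,999.20.
Option 2: monthly rate = 5.27%/12 = 0.0043917; payment = 70,000 × 0.0043917 / (1 − (1+0.0043917)^−120) = $751.73.
Total interest on Option 2 = 120 × $751.73 − $70,000 = $20,207.60.
Option 2 is lower by $49,791.60.

Option 2 by $49,792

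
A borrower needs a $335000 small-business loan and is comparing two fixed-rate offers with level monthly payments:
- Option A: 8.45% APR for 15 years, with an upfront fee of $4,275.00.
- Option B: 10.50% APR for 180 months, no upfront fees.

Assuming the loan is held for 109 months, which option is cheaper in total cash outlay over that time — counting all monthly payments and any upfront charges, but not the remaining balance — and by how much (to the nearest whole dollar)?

Option A: monthly rate = 8.45%/12 = 0.0070417; payment = 335,000 × 0.0070417 / (1 − (1+0.0070417)^−180) = $3,289.07.
Option B: at 10.50% the monthly rate is 0.0087500, so the payment is 335,000 × 0.0087500 / (1 − 1.0087500^−180) = $3,703.09.
Over 109 months: Option A costs 109 × $3,289.07 + $4,275.00 = $362,783.63; Option B costs 109 × $3,703.09 = $403,636.81.
Option A is cheaper by $403,636.81 − $362,783.63 = $40,853.18.

Option A by $40,853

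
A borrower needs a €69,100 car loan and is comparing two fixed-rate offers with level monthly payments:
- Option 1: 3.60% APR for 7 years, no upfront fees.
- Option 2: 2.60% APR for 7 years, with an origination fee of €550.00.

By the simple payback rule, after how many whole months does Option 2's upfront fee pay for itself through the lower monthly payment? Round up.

18 months

Option 1: at 3.60% the monthly rate is 0.0030000, so the payment is 69,100 × 0.0030000 / (1 − 1.0030000^−84) = €931.84.
Option 2: at 2.60% the monthly rate is 0.0021667, so the payment is 69,100 × 0.0021667 / (1 − 1.0021667^−84) = €900.64.
Monthly savings = €931.84 − €900.64 = €31.20.
Break-even = €550.00 / €31.20 = 17.63 → 18 months.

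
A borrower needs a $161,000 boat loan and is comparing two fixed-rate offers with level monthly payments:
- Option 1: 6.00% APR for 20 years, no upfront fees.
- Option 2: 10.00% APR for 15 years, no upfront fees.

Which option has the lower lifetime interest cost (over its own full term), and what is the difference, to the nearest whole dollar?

Option 1: monthly rate = 6%/12 = 0.0050000; payment = 161,000 × 0.0050000 / (1 − (1+0.0050000)^−240) = $1,153.45.
Total interest on Option 1 = 240 × $1,153.45 − $161,000 = $115,828.00.
Option 2: at 10.00% the monthly rate is 0.0083333, so the payment is 161,000 × 0.0083333 / (1 − 1.0083333^−180) = $1,730.11.
Total interest on Option 2 = 180 × $1,730.11 − $161,000 = $150,419.80.
Option 1 is lower by $34,591.80.

Option 1 by $34,592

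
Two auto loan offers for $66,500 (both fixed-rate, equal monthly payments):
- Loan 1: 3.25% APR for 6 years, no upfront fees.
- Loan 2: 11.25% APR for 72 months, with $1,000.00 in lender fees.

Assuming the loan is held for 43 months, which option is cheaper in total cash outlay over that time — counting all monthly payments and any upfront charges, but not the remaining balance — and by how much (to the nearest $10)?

Loan 1 by $12,030

Loan 1: monthly rate = 3.25%/12 = 0.0027083; payment = 66,500 × 0.0027083 / (1 − (1+0.0027083)^−72) = $1,017.83.
Loan 2: monthly rate = 11.25%/12 = 0.0093750; payment = 66,500 × 0.0093750 / (1 − (1+0.0093750)^−72) = $1,274.30.
Over 43 months: Loan 1 costs 43 × $1,017.83 = $43,766.69; Loan 2 costs 43 × $1,274.30 + $1,000.00 = $55,794.90.
Loan 1 is cheaper by $55,794.90 − $43,766.69 = $12,028.21.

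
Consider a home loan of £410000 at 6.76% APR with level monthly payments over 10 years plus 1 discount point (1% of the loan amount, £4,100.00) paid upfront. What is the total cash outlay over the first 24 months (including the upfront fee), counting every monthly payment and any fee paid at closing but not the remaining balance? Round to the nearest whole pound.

At 6.76% the monthly rate is 0.0056333, so the payment is 410,000 × 0.0056333 / (1 − 1.0056333^−120) = £4,709.89.
Total outlay = 24 × £4,709.89 + £4,100.00 = £117,137.36.

£117,137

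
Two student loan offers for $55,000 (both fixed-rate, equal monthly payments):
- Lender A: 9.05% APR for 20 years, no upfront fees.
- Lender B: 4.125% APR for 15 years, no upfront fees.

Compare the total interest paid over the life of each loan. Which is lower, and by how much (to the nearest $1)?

Lender B by $45,338

Lender A: at 9.05% the monthly rate is 0.0075417, so the payment is 55,000 × 0.0075417 / (1 − 1.0075417^−240) = $496.62.
Total interest on Lender A = 240 × $496.62 − $55,000 = $64,188.80.
Lender B: monthly rate = 4.125%/12 = 0.0034375; payment = 55,000 × 0.0034375 / (1 − (1+0.0034375)^−180) = $410.28.
Total interest on Lender B = 180 × $410.28 − $55,000 = $18,850.40.
Lender B is lower by $45,338.40.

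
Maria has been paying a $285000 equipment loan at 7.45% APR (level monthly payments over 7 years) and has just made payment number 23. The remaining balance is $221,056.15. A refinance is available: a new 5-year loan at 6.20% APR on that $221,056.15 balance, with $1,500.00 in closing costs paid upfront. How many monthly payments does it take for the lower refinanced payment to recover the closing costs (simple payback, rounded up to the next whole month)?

22 months

Current payment = 285,000 × 7.45%/12 / (1 − (1+0.0062083)^−84) = $4,364.38.
Refinanced payment = 221,056.15 × 0.0051667 / (1 − (1+0.0051667)^−60) = $4,294.22.
Monthly savings = $4,364.38 − $4,294.22 = $70.16.
Break-even = $1,500.00 / $70.16 = 21.38 → 22 months.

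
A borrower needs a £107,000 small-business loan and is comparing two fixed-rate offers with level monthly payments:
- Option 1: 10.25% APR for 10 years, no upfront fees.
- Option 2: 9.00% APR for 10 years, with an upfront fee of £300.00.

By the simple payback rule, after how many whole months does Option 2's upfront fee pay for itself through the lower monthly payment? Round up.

5 months

Option 1: at 10.25% the monthly rate is 0.0085417, so the payment is 107,000 × 0.0085417 / (1 − 1.0085417^−120) = £1,428.87.
Option 2: at 9.00% the monthly rate is 0.0075000, so the payment is 107,000 × 0.0075000 / (1 − 1.0075000^−120) = £1,355.43.
Monthly savings = £1,428.87 − £1,355.43 = £73.44.
Break-even = £300.00 / £73.44 = 4.08 → 5 months.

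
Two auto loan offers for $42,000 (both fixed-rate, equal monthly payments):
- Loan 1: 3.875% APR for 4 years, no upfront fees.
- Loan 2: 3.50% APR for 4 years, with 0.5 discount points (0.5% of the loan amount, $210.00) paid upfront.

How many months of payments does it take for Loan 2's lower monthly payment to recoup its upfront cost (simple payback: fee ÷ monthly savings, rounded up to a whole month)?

30 months

Loan 1: monthly rate = 3.875%/12 = 0.0032292; payment = 42,000 × 0.0032292 / (1 − (1+0.0032292)^−48) = $945.97.
Loan 2: at 3.50% the monthly rate is 0.0029167, so the payment is 42,000 × 0.0029167 / (1 − 1.0029167^−48) = $938.95.
Monthly savings = $945.97 − $938.95 = $7.02.
Break-even = $210.00 / $7.02 = 29.91 → 30 months.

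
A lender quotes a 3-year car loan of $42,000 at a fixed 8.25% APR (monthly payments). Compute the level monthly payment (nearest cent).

At 8.25% the monthly rate is 0.0068750, so the payment is 42,000 × 0.0068750 / (1 − 1.0068750^−36) = $1,320.98.

$1,320.98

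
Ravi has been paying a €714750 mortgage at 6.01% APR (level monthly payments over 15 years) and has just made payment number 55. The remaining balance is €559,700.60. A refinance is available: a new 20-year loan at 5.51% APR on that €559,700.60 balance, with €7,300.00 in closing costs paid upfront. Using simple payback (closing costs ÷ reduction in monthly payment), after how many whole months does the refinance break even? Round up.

Current payment = 714,750 × 6.01%/12 / (1 − (1+0.0050083)^−180) = €6,035.33.
Refinanced payment = 559,700.60 × 0.0045917 / (1 − (1+0.0045917)^−240) = €3,853.27.
Monthly savings = €6,035.33 − €3,853.27 = €2,182.06.
Break-even = €7,300.00 / €2,182.06 = 3.35 → 4 months.

4 months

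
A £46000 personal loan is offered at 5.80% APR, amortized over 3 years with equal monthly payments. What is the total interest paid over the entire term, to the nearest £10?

At 5.80% the monthly rate is 0.0048333, so the payment is 46,000 × 0.0048333 / (1 − 1.0048333^−36) = £1,395.24.
Total paid = 36 × £1,395.24 = £50,228.64; interest = £50,228.64 − £46,000 = £4,228.64.

£4,230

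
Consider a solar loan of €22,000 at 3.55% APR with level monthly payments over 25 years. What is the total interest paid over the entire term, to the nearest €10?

€11,220

Monthly rate = 3.55%/12 = 0.0029583; payment = 22,000 × 0.0029583 / (1 − (1+0.0029583)^−300) = €110.73.
Total paid = 300 × €110.73 = €33,219.00; interest = €33,219.00 − €22,000 = €11,219.00.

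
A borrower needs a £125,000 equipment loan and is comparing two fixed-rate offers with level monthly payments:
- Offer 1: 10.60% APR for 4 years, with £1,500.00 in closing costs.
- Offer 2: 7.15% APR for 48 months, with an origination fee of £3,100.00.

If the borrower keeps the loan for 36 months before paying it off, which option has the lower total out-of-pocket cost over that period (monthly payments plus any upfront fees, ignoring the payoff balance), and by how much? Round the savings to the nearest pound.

Offer 1: monthly rate = 10.6%/12 = 0.0088333; payment = 125,000 × 0.0088333 / (1 − (1+0.0088333)^−48) = £3,206.46.
Offer 2: monthly rate = 7.15%/12 = 0.0059583; payment = 125,000 × 0.0059583 / (1 − (1+0.0059583)^−48) = £3,001.99.
Over 36 months: Offer 1 costs 36 × £3,206.46 + £1,500.00 = £116,932.56; Offer 2 costs 36 × £3,001.99 + £3,100.00 = £111,171.64.
Offer 2 is cheaper by £116,932.56 − £111,171.64 = £5,760.92.

Offer 2 by £5,761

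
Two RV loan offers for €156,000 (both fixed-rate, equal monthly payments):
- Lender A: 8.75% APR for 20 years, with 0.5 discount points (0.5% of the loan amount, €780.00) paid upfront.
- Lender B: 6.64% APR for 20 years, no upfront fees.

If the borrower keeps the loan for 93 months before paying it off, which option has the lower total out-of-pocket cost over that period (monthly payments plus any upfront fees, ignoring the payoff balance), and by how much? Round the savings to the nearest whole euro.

Lender B by €19,622

Lender A: monthly rate = 8.75%/12 = 0.0072917; payment = 156,000 × 0.0072917 / (1 − (1+0.0072917)^−240) = €1,378.59.
Lender B: at 6.64% the monthly rate is 0.0055333, so the payment is 156,000 × 0.0055333 / (1 − 1.0055333^−240) = €1,175.99.
Over 93 months: Lender A costs 93 × €1,378.59 + €780.00 = €128,988.87; Lender B costs 93 × €1,175.99 = €109,367.07.
Lender B is cheaper by €128,988.87 − €109,367.07 = €19,621.80.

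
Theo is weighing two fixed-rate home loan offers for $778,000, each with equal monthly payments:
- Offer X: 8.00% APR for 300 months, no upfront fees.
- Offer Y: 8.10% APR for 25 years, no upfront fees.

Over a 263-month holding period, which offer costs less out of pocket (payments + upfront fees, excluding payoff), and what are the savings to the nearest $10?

Offer X by $13,580

Offer X: monthly rate = 8%/12 = 0.0066667; payment = 778,000 × 0.0066667 / (1 − (1+0.0066667)^−300) = $6,004.73.
Offer Y: monthly rate = 8.1%/12 = 0.0067500; payment = 778,000 × 0.0067500 / (1 − (1+0.0067500)^−300) = $6,056.36.
Over 263 months: Offer X costs 263 × $6,004.73 = $1,579,243.99; Offer Y costs 263 × $6,056.36 = $1,592,822.68.
Offer X is cheaper by $1,592,822.68 − $1,579,243.99 = $13,578.69.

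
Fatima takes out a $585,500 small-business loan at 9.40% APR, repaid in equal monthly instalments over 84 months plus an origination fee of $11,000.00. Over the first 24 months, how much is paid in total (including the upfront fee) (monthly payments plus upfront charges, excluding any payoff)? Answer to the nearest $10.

$239,950

At 9.40% the monthly rate is 0.0078333, so the payment is 585,500 × 0.0078333 / (1 − 1.0078333^−84) = $9,539.44.
Total outlay = 24 × $9,539.44 + $11,000.00 = $239,946.56.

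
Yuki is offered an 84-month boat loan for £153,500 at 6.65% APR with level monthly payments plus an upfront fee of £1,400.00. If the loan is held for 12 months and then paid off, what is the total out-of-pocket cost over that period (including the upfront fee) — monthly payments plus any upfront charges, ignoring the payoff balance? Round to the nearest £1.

Monthly rate = 6.65%/12 = 0.0055417; payment = 153,500 × 0.0055417 / (1 − (1+0.0055417)^−84) = £2,290.55.
Total outlay = 12 × £2,290.55 + £1,400.00 = £28,886.60.

£28,887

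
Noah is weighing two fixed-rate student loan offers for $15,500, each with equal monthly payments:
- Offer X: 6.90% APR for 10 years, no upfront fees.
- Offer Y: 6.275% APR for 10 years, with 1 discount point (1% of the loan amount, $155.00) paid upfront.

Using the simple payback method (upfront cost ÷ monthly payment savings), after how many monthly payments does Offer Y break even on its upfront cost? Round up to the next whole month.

Offer X: monthly rate = 6.9%/12 = 0.0057500; payment = 15,500 × 0.0057500 / (1 − (1+0.0057500)^−120) = $179.17.
Offer Y: monthly rate = 6.275%/12 = 0.0052292; payment = 15,500 × 0.0052292 / (1 − (1+0.0052292)^−120) = $174.23.
Monthly savings = $179.17 − $174.23 = $4.94.
Break-even = $155.00 / $4.94 = 31.38 → 32 months.

32 months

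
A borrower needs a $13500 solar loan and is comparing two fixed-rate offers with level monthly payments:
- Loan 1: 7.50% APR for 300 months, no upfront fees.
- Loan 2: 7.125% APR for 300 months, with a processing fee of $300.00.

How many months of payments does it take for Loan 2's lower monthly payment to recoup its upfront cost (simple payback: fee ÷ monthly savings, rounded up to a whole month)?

92 months

Loan 1: at 7.50% the monthly rate is 0.0062500, so the payment is 13,500 × 0.0062500 / (1 − 1.0062500^−300) = $99.76.
Loan 2: at 7.125% the monthly rate is 0.0059375, so the payment is 13,500 × 0.0059375 / (1 − 1.0059375^−300) = $96.49.
Monthly savings = $99.76 − $96.49 = $3.27.
Break-even = $300.00 / $3.27 = 91.74 → 92 months.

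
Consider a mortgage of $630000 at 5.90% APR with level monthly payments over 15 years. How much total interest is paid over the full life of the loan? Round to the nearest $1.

$320,818

At 5.90% the monthly rate is 0.0049167, so the payment is 630,000 × 0.0049167 / (1 − 1.0049167^−180) = $5,282.32.
Total paid = 180 × $5,282.32 = $950,817.60; interest = $950,817.60 − $630,000 = $320,817.60.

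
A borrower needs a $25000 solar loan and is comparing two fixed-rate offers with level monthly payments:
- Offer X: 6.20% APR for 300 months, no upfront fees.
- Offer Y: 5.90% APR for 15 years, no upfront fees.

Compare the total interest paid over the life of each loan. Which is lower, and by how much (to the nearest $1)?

Offer Y by $11,513

Offer X: monthly rate = 6.2%/12 = 0.0051667; payment = 25,000 × 0.0051667 / (1 − (1+0.0051667)^−300) = $164.15.
Total interest on Offer X = 300 × $164.15 − $25,000 = $24,245.00.
Offer Y: at 5.90% the monthly rate is 0.0049167, so the payment is 25,000 × 0.0049167 / (1 − 1.0049167^−180) = $209.62.
Total interest on Offer Y = 180 × $209.62 − $25,000 = $12,731.60.
Offer Y is lower by $11,513.40.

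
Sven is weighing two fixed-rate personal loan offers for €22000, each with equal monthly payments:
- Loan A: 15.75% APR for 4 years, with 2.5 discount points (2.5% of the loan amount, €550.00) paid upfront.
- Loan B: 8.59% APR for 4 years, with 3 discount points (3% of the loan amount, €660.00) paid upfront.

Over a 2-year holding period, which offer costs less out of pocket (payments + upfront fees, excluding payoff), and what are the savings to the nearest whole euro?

Loan A: at 15.75% the monthly rate is 0.0131250, so the payment is 22,000 × 0.0131250 / (1 − 1.0131250^−48) = €620.67.
Loan B: monthly rate = 8.59%/12 = 0.0071583; payment = 22,000 × 0.0071583 / (1 − (1+0.0071583)^−48) = €543.20.
Over 24 months: Loan A costs 24 × €620.67 + €550.00 = €15,446.08; Loan B costs 24 × €543.20 + €660.00 = €13,696.80.
Loan B is cheaper by €15,446.08 − €13,696.80 = €1,749.28.

Loan B by €1,749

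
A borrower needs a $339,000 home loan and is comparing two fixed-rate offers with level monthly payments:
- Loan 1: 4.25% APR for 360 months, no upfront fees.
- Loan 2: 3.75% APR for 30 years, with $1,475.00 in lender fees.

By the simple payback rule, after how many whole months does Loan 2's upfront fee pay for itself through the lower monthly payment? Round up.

Loan 1: at 4.25% the monthly rate is 0.0035417, so the payment is 339,000 × 0.0035417 / (1 − 1.0035417^−360) = $1,667.68.
Loan 2: monthly rate = 3.75%/12 = 0.0031250; payment = 339,000 × 0.0031250 / (1 − (1+0.0031250)^−360) = $1,569.96.
Monthly savings = $1,667.68 − $1,569.96 = $97.72.
Break-even = $1,475.00 / $97.72 = 15.09 → 16 months.

16 months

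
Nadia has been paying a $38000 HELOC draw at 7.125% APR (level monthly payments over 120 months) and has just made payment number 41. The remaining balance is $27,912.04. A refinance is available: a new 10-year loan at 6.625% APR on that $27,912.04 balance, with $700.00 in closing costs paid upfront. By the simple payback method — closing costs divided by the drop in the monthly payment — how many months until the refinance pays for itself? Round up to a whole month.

Current payment = 38,000 × 7.125%/12 / (1 − (1+0.0059375)^−120) = $443.66.
Refinanced payment = 27,912.04 × 0.0055208 / (1 − (1+0.0055208)^−120) = $318.71.
Monthly savings = $443.66 − $318.71 = $124.95.
Break-even = $700.00 / $124.95 = 5.60 → 6 months.

6 months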